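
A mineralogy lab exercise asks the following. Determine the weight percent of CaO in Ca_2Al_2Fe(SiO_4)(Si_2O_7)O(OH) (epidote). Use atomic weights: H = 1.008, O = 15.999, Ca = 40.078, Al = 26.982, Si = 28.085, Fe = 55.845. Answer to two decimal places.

23.21 wt%

Molar mass of Ca_2Al_2Fe(SiO_4)(Si_2O_7)O(OH) = 2×40.078 + 2×26.982 + 1×55.845 + 3×28.085 + 13×15.999 + 1×1.008 = 483.215 g/mol.
Each formula unit contains 2 Ca, equivalent to 2/1 = 2.0000 mol CaO.
M(CaO) = 1×40.078 + 1×15.999 = 56.077 g/mol.
Mass of CaO per formula unit = 2.0000 × 56.077 = 112.154 g.
CaO wt% = 112.154 / 483.215 × 100 = 23.21%.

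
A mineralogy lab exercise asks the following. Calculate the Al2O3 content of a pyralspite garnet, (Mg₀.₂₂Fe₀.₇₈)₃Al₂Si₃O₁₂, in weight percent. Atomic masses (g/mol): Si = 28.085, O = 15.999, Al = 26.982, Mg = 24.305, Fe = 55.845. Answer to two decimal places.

21.38 wt%

Molar mass of (Mg₀.₂₂Fe₀.₇₈)₃Al₂Si₃O₁₂ = 0.66·24.305 + 2.34·55.845 + 2·26.982 + 3·28.085 + 12·15.999 = 476.926 g/mol.
Each formula unit contains 2 Al, equivalent to 2/2 = 1.0000 mol Al2O3.
M(Al2O3) = 2×26.982 + 3×15.999 = 101.961 g/mol.
Mass of Al2O3 per formula unit = 1.0000 × 101.961 = 101.961 g.
Al2O3 wt% = 101.961 / 476.926 × 100 = 21.38%.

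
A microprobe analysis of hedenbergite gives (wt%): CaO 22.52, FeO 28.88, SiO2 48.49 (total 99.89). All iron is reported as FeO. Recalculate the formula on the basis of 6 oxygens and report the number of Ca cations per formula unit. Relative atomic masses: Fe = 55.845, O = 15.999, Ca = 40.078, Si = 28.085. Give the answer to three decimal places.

0.997 Ca apfu

CaO: 22.52/56.077 = 0.40159 mol → 0.40159 mol Ca, 0.40159 mol O.
FeO: 28.88/71.844 = 0.40198 mol → 0.40198 mol Fe, 0.40198 mol O.
SiO2: 48.49/60.083 = 0.80705 mol → 0.80705 mol Si, 1.61410 mol O.
Total oxygen = 2.41767 mol. Normalization factor = 6/2.41767 = 2.48173.
Ca per 6 O = 0.40159 × 2.48173 = 0.997.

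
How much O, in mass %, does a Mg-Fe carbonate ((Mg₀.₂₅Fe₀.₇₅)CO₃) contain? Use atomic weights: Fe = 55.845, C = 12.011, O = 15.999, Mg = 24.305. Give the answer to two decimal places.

Molar mass of (Mg₀.₂₅Fe₀.₇₅)CO₃: 0.25×24.305 + 0.75×55.845 + 1×12.011 + 3×15.999 = 107.968 g/mol.
Mass of O per formula unit: 3 × 15.999 = 47.997 g.
Weight fraction O = 47.997 / 107.968 = 0.4445.

44.45 mass %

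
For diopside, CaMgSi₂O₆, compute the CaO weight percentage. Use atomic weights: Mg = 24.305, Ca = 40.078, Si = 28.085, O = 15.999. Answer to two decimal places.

Formula mass = 216.547 g/mol.
1 Ca → 1.0000 mol CaO per formula unit; M(CaO) = 56.077, so CaO mass = 56.077 g.
56.077/216.547 × 100 = 25.90 wt%.

25.90 wt%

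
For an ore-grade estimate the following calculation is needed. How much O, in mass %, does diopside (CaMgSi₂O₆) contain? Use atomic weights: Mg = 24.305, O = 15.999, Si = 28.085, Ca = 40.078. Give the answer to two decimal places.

44.33 mass %

Molar mass of CaMgSi₂O₆: 1*40.078 + 1*24.305 + 2*28.085 + 6*15.999 = 216.547 g/mol.
Mass of O per formula unit: 6 × 15.999 = 95.994 g.
Weight fraction O = 95.994 / 216.547 = 0.4433.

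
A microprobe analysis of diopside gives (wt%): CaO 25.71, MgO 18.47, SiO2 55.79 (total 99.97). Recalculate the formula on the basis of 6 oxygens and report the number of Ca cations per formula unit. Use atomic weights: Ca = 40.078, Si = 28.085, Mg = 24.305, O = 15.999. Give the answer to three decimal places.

0.992 Ca apfu

CaO (M=56.077): mol = 0.45848; Ca = 0.45848, O = 0.45848.
MgO (M=40.304): mol = 0.45827; Mg = 0.45827, O = 0.45827.
SiO2 (M=60.083): mol = 0.92855; Si = 0.92855, O = 1.85710.
ΣO = 2.77385; factor = 6/ΣO = 2.16306.
Ca apfu = 0.45848 × 2.16306 = 0.992.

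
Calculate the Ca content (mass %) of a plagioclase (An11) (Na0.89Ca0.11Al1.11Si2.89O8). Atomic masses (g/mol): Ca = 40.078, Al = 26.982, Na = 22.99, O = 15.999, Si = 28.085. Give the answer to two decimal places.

1.67 mass %

Formula mass = 0.89*22.99 + 0.11*40.078 + 1.11*26.982 + 2.89*28.085 + 8*15.999 = 263.977 g/mol, of which 4.409 g is Ca.
So Ca makes up 4.409/263.977 = 0.0167 of the mass, i.e. 1.67%.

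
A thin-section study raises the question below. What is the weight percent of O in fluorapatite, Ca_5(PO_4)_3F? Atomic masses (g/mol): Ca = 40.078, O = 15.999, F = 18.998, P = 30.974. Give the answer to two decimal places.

38.07 mass %

M(Ca_5(PO_4)_3F) = 504.298 g/mol.
O contributes 12 × 15.999 = 191.988 g per mole.
191.988/504.298 = 0.3807 → 38.07%.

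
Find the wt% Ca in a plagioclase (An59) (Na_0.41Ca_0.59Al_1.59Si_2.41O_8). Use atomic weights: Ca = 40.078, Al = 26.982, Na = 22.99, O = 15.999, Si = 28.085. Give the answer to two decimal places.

Formula mass = 0.41*22.99 + 0.59*40.078 + 1.59*26.982 + 2.41*28.085 + 8*15.999 = 271.650 g/mol, of which 23.646 g is Ca.
So Ca makes up 23.646/271.650 = 0.0870 of the mass, i.e. 8.70%.

8.70 wt%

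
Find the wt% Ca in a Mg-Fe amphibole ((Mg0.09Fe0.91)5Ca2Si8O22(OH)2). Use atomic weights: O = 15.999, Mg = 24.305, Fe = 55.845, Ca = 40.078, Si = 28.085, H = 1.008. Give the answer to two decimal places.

8.39 weight percent

Formula mass = 0.45*24.305 + 4.55*55.845 + 2*40.078 + 8*28.085 + 24*15.999 + 2*1.008 = 955.860 g/mol, of which 80.156 g is Ca.
So Ca makes up 80.156/955.860 = 0.0839 of the mass, i.e. 8.39%.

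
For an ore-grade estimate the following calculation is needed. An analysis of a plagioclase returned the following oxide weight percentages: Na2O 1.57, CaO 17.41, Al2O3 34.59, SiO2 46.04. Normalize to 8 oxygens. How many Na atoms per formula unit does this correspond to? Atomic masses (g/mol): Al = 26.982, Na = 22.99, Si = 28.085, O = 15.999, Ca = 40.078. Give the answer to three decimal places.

Na2O: 1.57/61.979 = 0.02533 mol → 0.05066 mol Na, 0.02533 mol O.
CaO: 17.41/56.077 = 0.31047 mol → 0.31047 mol Ca, 0.31047 mol O.
Al2O3: 34.59/101.961 = 0.33925 mol → 0.67850 mol Al, 1.01775 mol O.
SiO2: 46.04/60.083 = 0.76627 mol → 0.76627 mol Si, 1.53254 mol O.
Total oxygen = 2.88609 mol. Normalization factor = 8/2.88609 = 2.77192.
Na per 8 O = 0.05066 × 2.77192 = 0.140.

0.140 Na apfu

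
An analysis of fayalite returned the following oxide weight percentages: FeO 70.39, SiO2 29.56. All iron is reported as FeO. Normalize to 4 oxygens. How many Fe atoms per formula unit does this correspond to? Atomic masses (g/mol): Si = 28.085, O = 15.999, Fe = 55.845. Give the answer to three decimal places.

70.39 wt% FeO ÷ 71.844 g/mol = 0.97976 mol, giving 0.97976 Fe and 0.97976 O.
29.56 wt% SiO2 ÷ 60.083 g/mol = 0.49199 mol, giving 0.49199 Si and 0.98398 O.
Oxygen sums to 1.96374; scaling by 4/1.96374 = 2.03693 puts the formula on 4 O.
Fe: 0.97976 × 2.03693 = 1.996 atoms per formula unit.

1.996 Fe apfu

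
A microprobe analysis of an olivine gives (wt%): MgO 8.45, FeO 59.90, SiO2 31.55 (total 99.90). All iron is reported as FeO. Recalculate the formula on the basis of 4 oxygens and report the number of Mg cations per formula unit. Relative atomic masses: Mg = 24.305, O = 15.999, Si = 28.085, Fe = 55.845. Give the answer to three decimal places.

8.45 wt% MgO ÷ 40.304 g/mol = 0.20966 mol, giving 0.20966 Mg and 0.20966 O.
59.90 wt% FeO ÷ 71.844 g/mol = 0.83375 mol, giving 0.83375 Fe and 0.83375 O.
31.55 wt% SiO2 ÷ 60.083 g/mol = 0.52511 mol, giving 0.52511 Si and 1.05022 O.
Oxygen sums to 2.09363; scaling by 4/2.09363 = 1.91056 puts the formula on 4 O.
Mg: 0.20966 × 1.91056 = 0.401 atoms per formula unit.

0.401 Mg apfu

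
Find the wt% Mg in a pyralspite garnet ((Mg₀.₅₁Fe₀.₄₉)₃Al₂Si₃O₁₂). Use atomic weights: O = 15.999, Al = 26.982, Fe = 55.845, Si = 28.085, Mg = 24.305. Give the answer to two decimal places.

8.27 mass %

Formula mass = 1.53*24.305 + 1.47*55.845 + 2*26.982 + 3*28.085 + 12*15.999 = 449.486 g/mol, of which 37.187 g is Mg.
So Mg makes up 37.187/449.486 = 0.0827 of the mass, i.e. 8.27%.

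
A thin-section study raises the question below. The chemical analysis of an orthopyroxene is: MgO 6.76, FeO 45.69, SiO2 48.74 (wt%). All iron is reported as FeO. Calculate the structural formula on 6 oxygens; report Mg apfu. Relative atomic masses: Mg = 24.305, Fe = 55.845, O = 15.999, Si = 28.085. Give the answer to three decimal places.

MgO: 6.76/40.304 = 0.16773 mol → 0.16773 mol Mg, 0.16773 mol O.
FeO: 45.69/71.844 = 0.63596 mol → 0.63596 mol Fe, 0.63596 mol O.
SiO2: 48.74/60.083 = 0.81121 mol → 0.81121 mol Si, 1.62242 mol O.
Total oxygen = 2.42611 mol. Normalization factor = 6/2.42611 = 2.47309.
Mg per 6 O = 0.16773 × 2.47309 = 0.415.

0.415 Mg apfu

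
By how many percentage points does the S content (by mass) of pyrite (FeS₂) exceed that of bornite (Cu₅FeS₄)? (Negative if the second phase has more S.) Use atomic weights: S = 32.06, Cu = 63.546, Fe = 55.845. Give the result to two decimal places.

27.89 percentage points

S in FeS₂: molar mass 119.965 g/mol; 2×32.06 = 64.120 g → 53.45 wt%.
S in Cu₅FeS₄: molar mass 501.815 g/mol; 4×32.06 = 128.240 g → 25.56 wt%.
Difference = 53.45 − 25.56 = 27.89 percentage points.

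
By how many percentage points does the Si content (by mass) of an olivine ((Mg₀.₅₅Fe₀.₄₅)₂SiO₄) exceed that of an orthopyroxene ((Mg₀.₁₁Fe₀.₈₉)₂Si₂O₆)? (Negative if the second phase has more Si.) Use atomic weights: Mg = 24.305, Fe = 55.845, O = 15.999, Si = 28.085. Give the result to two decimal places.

-5.25 percentage points

First mineral: 28.085 g Si in 169.077 g formula = 16.61 wt% Si.
Second mineral: 56.170 g Si in 256.915 g formula = 21.86 wt% Si.
16.61% − 21.86% gives a difference of -5.25 percentage points.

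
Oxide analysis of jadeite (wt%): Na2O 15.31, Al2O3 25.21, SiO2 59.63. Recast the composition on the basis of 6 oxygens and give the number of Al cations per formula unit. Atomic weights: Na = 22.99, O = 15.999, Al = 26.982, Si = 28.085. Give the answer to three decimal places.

0.998 Al apfu

15.31 wt% Na2O ÷ 61.979 g/mol = 0.24702 mol, giving 0.49404 Na and 0.24702 O.
25.21 wt% Al2O3 ÷ 101.961 g/mol = 0.24725 mol, giving 0.49450 Al and 0.74175 O.
59.63 wt% SiO2 ÷ 60.083 g/mol = 0.99246 mol, giving 0.99246 Si and 1.98492 O.
Oxygen sums to 2.97369; scaling by 6/2.97369 = 2.01770 puts the formula on 6 O.
Al: 0.49450 × 2.01770 = 0.998 atoms per formula unit.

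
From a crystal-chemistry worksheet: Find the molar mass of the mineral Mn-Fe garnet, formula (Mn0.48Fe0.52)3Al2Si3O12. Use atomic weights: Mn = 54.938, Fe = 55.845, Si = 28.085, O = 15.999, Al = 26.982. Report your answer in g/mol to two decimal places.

496.44 g/mol

The formula mass is the sum 1.44×54.938 + 1.56×55.845 + 2×26.982 + 3×28.085 + 12×15.999.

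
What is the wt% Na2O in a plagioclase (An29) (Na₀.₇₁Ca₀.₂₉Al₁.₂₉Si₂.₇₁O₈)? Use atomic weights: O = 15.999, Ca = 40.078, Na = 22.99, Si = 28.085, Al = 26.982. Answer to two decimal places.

8.25 wt%

M(Na₀.₇₁Ca₀.₂₉Al₁.₂₉Si₂.₇₁O₈) = 266.855 g/mol; M(Na2O) = 61.979 g/mol.
Moles Na2O per formula unit = 0.71 Na ÷ 2 = 0.3550.
Na2O fraction = (0.3550 × 61.979) / 266.855 = 22.003/266.855 = 0.0825.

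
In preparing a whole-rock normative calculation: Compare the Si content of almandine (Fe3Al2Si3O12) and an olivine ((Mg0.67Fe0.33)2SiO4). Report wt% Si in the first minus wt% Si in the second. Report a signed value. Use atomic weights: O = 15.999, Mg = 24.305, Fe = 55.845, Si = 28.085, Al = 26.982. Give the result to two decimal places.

First mineral: 84.255 g Si in 497.742 g formula = 16.93 wt% Si.
Second mineral: 28.085 g Si in 161.507 g formula = 17.39 wt% Si.
16.93% − 17.39% gives a difference of -0.46 percentage points.

-0.46 percentage points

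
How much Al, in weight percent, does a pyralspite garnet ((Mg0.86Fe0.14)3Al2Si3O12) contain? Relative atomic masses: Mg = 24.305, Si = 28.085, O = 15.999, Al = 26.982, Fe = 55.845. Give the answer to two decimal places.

Formula mass = 2.58×24.305 + 0.42×55.845 + 2×26.982 + 3×28.085 + 12×15.999 = 416.369 g/mol, of which 53.964 g is Al.
So Al makes up 53.964/416.369 = 0.1296 of the mass, i.e. 12.96%.

12.96 weight percent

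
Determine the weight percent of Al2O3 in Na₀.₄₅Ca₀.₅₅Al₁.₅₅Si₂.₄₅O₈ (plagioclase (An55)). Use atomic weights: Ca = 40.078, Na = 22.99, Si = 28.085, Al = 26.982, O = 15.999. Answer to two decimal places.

29.16 wt%

Formula mass = 271.011 g/mol.
1.55 Al → 0.7750 mol Al2O3 per formula unit; M(Al2O3) = 101.961, so Al2O3 mass = 79.020 g.
79.020/271.011 × 100 = 29.16 wt%.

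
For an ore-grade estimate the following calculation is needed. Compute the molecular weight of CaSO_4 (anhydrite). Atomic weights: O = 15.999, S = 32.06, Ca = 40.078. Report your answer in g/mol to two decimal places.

The formula mass is the sum 1·40.078 + 1·32.06 + 4·15.999.

136.13 g/mol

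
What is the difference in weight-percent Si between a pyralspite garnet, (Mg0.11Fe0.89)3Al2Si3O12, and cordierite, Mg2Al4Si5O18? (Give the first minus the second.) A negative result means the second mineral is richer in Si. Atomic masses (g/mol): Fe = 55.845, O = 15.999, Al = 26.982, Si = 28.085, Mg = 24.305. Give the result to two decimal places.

Si in (Mg0.11Fe0.89)3Al2Si3O12: molar mass 487.334 g/mol; 3×28.085 = 84.255 g → 17.29 wt%.
Si in Mg2Al4Si5O18: molar mass 584.945 g/mol; 5×28.085 = 140.425 g → 24.01 wt%.
Difference = 17.29 − 24.01 = -6.72 percentage points.

-6.72 percentage points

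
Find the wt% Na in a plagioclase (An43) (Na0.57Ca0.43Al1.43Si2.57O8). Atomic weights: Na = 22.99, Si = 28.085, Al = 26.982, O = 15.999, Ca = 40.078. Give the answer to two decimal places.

4.87 weight percent

Formula mass = 0.57·22.99 + 0.43·40.078 + 1.43·26.982 + 2.57·28.085 + 8·15.999 = 269.093 g/mol, of which 13.104 g is Na.
So Na makes up 13.104/269.093 = 0.0487 of the mass, i.e. 4.87%.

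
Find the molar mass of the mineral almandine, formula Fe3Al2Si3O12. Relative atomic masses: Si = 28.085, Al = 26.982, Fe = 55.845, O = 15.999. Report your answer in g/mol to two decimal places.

Fe: 3 × 55.845 = 167.5350
Al: 2 × 26.982 = 53.9640
Si: 3 × 28.085 = 84.2550
O: 12 × 15.999 = 191.9880
Summing the contributions gives the formula mass.

497.74 g/mol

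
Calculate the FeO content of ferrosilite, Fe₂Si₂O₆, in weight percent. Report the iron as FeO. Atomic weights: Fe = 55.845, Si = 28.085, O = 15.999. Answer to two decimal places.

54.46 wt%

Formula mass = 263.854 g/mol.
2 Fe → 2.0000 mol FeO per formula unit; M(FeO) = 71.844, so FeO mass = 143.688 g.
143.688/263.854 × 100 = 54.46 wt%.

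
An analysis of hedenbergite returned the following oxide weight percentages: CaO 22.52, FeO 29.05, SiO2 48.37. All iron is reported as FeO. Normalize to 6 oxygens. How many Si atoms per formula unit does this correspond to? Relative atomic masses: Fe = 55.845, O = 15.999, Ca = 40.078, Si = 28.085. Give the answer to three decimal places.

CaO: 22.52/56.077 = 0.40159 mol → 0.40159 mol Ca, 0.40159 mol O.
FeO: 29.05/71.844 = 0.40435 mol → 0.40435 mol Fe, 0.40435 mol O.
SiO2: 48.37/60.083 = 0.80505 mol → 0.80505 mol Si, 1.61010 mol O.
Total oxygen = 2.41604 mol. Normalization factor = 6/2.41604 = 2.48340.
Si per 6 O = 0.80505 × 2.48340 = 1.999.

1.999 Si apfu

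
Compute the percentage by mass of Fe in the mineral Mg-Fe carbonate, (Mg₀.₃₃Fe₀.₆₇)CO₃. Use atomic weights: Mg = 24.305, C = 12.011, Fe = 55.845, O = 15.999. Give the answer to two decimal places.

35.48 wt%

Formula mass = 0.33·24.305 + 0.67·55.845 + 1·12.011 + 3·15.999 = 105.445 g/mol, of which 37.416 g is Fe.
So Fe makes up 37.416/105.445 = 0.3548 of the mass, i.e. 35.48%.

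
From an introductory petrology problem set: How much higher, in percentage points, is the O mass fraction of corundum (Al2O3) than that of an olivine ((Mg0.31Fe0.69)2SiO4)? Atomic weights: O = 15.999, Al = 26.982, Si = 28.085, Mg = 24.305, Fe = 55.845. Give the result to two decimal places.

12.33 percentage points

First mineral: 47.997 g O in 101.961 g formula = 47.07 wt% O.
Second mineral: 63.996 g O in 184.216 g formula = 34.74 wt% O.
47.07% − 34.74% gives a difference of 12.33 percentage points.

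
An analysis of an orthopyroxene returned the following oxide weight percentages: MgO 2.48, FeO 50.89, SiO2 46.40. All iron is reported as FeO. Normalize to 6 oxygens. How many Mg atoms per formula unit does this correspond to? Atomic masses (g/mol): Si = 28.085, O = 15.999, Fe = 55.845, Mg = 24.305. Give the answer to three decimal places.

MgO (M=40.304): mol = 0.06153; Mg = 0.06153, O = 0.06153.
FeO (M=71.844): mol = 0.70834; Fe = 0.70834, O = 0.70834.
SiO2 (M=60.083): mol = 0.77227; Si = 0.77227, O = 1.54454.
ΣO = 2.31441; factor = 6/ΣO = 2.59245.
Mg apfu = 0.06153 × 2.59245 = 0.160.

0.160 Mg apfu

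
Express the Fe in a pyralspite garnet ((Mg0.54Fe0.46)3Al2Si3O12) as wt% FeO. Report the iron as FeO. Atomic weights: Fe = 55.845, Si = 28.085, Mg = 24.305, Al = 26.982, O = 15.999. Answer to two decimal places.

Formula mass = 446.647 g/mol.
1.38 Fe → 1.3800 mol FeO per formula unit; M(FeO) = 71.844, so FeO mass = 99.145 g.
99.145/446.647 × 100 = 22.20 wt%.

22.20 wt%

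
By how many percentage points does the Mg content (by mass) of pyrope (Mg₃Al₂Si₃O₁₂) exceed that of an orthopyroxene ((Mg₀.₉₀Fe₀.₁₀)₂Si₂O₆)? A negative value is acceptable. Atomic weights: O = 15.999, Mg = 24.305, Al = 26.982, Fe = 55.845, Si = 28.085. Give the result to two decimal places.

First mineral: 72.915 g Mg in 403.122 g formula = 18.09 wt% Mg.
Second mineral: 43.749 g Mg in 207.082 g formula = 21.13 wt% Mg.
18.09% − 21.13% gives a difference of -3.04 percentage points.

-3.04 percentage points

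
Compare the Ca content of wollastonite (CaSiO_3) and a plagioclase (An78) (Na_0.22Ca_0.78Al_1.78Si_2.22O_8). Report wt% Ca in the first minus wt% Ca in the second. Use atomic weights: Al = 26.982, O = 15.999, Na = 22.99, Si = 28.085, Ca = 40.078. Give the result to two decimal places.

23.12 percentage points

First mineral: 40.078 g Ca in 116.160 g formula = 34.50 wt% Ca.
Second mineral: 31.261 g Ca in 274.687 g formula = 11.38 wt% Ca.
34.50% − 11.38% gives a difference of 23.12 percentage points.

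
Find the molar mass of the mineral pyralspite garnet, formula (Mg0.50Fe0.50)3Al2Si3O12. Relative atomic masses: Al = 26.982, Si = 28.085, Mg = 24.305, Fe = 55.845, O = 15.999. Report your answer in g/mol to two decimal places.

M = 1.50×24.305 + 1.50×55.845 + 2×26.982 + 3×28.085 + 12×15.999

450.43 g/mol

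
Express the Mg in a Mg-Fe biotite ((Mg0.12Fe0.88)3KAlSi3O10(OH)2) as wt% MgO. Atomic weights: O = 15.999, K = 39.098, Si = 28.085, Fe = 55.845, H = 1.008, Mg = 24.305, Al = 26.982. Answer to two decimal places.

2.90 wt%

M((Mg0.12Fe0.88)3KAlSi3O10(OH)2) = 500.520 g/mol; M(MgO) = 40.304 g/mol.
Moles MgO per formula unit = 0.36 Mg ÷ 1 = 0.3600.
MgO fraction = (0.3600 × 40.304) / 500.520 = 14.509/500.520 = 0.0290.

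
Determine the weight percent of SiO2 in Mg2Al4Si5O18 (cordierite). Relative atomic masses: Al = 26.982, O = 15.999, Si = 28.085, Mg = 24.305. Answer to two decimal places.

Molar mass of Mg2Al4Si5O18 = 2·24.305 + 4·26.982 + 5·28.085 + 18·15.999 = 584.945 g/mol.
Each formula unit contains 5 Si, equivalent to 5/1 = 5.0000 mol SiO2.
M(SiO2) = 1×28.085 + 2×15.999 = 60.083 g/mol.
Mass of SiO2 per formula unit = 5.0000 × 60.083 = 300.415 g.
SiO2 wt% = 300.415 / 584.945 × 100 = 51.36%.

51.36 wt%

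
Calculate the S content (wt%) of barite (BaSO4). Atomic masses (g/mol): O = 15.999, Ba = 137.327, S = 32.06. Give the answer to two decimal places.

13.74 wt%

M(BaSO4) = 233.383 g/mol.
S contributes 1 × 32.06 = 32.060 g per mole.
32.060/233.383 = 0.1374 → 13.74%.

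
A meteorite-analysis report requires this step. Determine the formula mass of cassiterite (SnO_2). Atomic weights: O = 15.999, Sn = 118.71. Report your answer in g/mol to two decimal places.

150.71 g/mol

The formula mass is the sum 1*118.71 + 2*15.999.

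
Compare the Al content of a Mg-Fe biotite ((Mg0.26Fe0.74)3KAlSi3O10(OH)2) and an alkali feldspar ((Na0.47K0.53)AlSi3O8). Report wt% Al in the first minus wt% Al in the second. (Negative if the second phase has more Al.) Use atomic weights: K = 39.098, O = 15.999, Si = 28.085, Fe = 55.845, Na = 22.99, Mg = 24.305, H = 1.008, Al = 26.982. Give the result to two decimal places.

Al in (Mg0.26Fe0.74)3KAlSi3O10(OH)2: molar mass 487.273 g/mol; 1×26.982 = 26.982 g → 5.54 wt%.
Al in (Na0.47K0.53)AlSi3O8: molar mass 270.756 g/mol; 1×26.982 = 26.982 g → 9.97 wt%.
Difference = 5.54 − 9.97 = -4.43 percentage points.

-4.43 percentage points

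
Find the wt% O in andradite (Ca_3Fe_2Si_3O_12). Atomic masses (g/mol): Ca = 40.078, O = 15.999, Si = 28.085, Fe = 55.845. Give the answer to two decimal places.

Molar mass of Ca_3Fe_2Si_3O_12: 3*40.078 + 2*55.845 + 3*28.085 + 12*15.999 = 508.167 g/mol.
Mass of O per formula unit: 12 × 15.999 = 191.988 g.
Weight fraction O = 191.988 / 508.167 = 0.3778.

37.78 weight percent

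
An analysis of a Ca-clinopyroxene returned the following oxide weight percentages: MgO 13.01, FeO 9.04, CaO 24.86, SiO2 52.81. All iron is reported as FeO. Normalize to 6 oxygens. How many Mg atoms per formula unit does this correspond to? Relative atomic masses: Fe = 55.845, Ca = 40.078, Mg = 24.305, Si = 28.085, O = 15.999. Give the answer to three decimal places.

0.731 Mg apfu

MgO (M=40.304): mol = 0.32280; Mg = 0.32280, O = 0.32280.
FeO (M=71.844): mol = 0.12583; Fe = 0.12583, O = 0.12583.
CaO (M=56.077): mol = 0.44332; Ca = 0.44332, O = 0.44332.
SiO2 (M=60.083): mol = 0.87895; Si = 0.87895, O = 1.75790.
ΣO = 2.64985; factor = 6/ΣO = 2.26428.
Mg apfu = 0.32280 × 2.26428 = 0.731.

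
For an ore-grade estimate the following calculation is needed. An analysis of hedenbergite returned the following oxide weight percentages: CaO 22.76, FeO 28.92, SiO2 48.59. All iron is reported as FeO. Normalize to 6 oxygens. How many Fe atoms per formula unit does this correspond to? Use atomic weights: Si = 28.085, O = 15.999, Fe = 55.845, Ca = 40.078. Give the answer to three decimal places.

0.996 Fe apfu

CaO: 22.76/56.077 = 0.40587 mol → 0.40587 mol Ca, 0.40587 mol O.
FeO: 28.92/71.844 = 0.40254 mol → 0.40254 mol Fe, 0.40254 mol O.
SiO2: 48.59/60.083 = 0.80871 mol → 0.80871 mol Si, 1.61742 mol O.
Total oxygen = 2.42583 mol. Normalization factor = 6/2.42583 = 2.47338.
Fe per 6 O = 0.40254 × 2.47338 = 0.996.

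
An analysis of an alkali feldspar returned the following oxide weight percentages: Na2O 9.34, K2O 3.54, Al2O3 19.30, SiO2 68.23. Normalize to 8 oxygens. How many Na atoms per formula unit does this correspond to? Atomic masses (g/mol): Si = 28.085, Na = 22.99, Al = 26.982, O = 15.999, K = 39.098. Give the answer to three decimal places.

Na2O (M=61.979): mol = 0.15070; Na = 0.30140, O = 0.15070.
K2O (M=94.195): mol = 0.03758; K = 0.07516, O = 0.03758.
Al2O3 (M=101.961): mol = 0.18929; Al = 0.37858, O = 0.56787.
SiO2 (M=60.083): mol = 1.13560; Si = 1.13560, O = 2.27120.
ΣO = 3.02735; factor = 8/ΣO = 2.64258.
Na apfu = 0.30140 × 2.64258 = 0.796.

0.796 Na apfu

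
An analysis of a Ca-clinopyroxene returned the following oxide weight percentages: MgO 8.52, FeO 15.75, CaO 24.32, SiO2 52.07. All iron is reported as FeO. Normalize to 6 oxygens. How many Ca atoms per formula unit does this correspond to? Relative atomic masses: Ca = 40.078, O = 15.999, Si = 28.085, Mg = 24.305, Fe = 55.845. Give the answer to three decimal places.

8.52 wt% MgO ÷ 40.304 g/mol = 0.21139 mol, giving 0.21139 Mg and 0.21139 O.
15.75 wt% FeO ÷ 71.844 g/mol = 0.21922 mol, giving 0.21922 Fe and 0.21922 O.
24.32 wt% CaO ÷ 56.077 g/mol = 0.43369 mol, giving 0.43369 Ca and 0.43369 O.
52.07 wt% SiO2 ÷ 60.083 g/mol = 0.86663 mol, giving 0.86663 Si and 1.73326 O.
Oxygen sums to 2.59756; scaling by 6/2.59756 = 2.30986 puts the formula on 6 O.
Ca: 0.43369 × 2.30986 = 1.002 atoms per formula unit.

1.002 Ca apfu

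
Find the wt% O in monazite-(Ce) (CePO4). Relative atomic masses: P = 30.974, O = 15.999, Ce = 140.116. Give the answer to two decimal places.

27.22 weight percent

Formula mass = 1×140.116 + 1×30.974 + 4×15.999 = 235.086 g/mol, of which 63.996 g is O.
So O makes up 63.996/235.086 = 0.2722 of the mass, i.e. 27.22%.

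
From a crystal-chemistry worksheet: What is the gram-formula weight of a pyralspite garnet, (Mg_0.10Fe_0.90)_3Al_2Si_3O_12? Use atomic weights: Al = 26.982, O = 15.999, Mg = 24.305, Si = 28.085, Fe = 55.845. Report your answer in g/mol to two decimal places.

The formula mass is the sum 0.30*24.305 + 2.70*55.845 + 2*26.982 + 3*28.085 + 12*15.999.

488.28 g/mol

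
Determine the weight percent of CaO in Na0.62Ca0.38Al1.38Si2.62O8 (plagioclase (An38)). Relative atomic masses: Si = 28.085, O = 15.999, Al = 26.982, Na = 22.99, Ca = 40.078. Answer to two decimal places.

7.94 wt%

Molar mass of Na0.62Ca0.38Al1.38Si2.62O8 = 0.62×22.99 + 0.38×40.078 + 1.38×26.982 + 2.62×28.085 + 8×15.999 = 268.293 g/mol.
Each formula unit contains 0.38 Ca, equivalent to 0.38/1 = 0.3800 mol CaO.
M(CaO) = 1×40.078 + 1×15.999 = 56.077 g/mol.
Mass of CaO per formula unit = 0.3800 × 56.077 = 21.309 g.
CaO wt% = 21.309 / 268.293 × 100 = 7.94%.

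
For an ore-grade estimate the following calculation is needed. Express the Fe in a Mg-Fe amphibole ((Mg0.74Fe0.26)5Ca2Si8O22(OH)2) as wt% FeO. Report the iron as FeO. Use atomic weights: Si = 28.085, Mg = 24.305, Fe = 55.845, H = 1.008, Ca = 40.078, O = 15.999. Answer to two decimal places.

Formula mass = 853.355 g/mol.
1.30 Fe → 1.3000 mol FeO per formula unit; M(FeO) = 71.844, so FeO mass = 93.397 g.
93.397/853.355 × 100 = 10.94 wt%.

10.94 wt%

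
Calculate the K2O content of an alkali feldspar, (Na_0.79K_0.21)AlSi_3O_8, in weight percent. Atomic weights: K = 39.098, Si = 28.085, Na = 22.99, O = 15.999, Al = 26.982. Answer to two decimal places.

3.72 wt%

Formula mass = 265.602 g/mol.
0.21 K → 0.1050 mol K2O per formula unit; M(K2O) = 94.195, so K2O mass = 9.890 g.
9.890/265.602 × 100 = 3.72 wt%.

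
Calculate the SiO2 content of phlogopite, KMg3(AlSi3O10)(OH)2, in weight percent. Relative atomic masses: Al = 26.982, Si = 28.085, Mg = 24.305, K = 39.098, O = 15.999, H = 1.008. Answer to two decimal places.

43.20 wt%

Formula mass = 417.254 g/mol.
3 Si → 3.0000 mol SiO2 per formula unit; M(SiO2) = 60.083, so SiO2 mass = 180.249 g.
180.249/417.254 × 100 = 43.20 wt%.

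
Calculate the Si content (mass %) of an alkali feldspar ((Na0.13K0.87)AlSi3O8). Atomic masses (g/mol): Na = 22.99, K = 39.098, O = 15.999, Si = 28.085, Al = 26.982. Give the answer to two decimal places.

30.50 mass %

Formula mass = 0.13*22.99 + 0.87*39.098 + 1*26.982 + 3*28.085 + 8*15.999 = 276.233 g/mol, of which 84.255 g is Si.
So Si makes up 84.255/276.233 = 0.3050 of the mass, i.e. 30.50%.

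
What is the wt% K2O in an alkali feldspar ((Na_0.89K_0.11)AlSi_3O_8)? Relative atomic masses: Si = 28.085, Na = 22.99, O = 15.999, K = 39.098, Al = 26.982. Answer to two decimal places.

1.96 wt%

M((Na_0.89K_0.11)AlSi_3O_8) = 263.991 g/mol; M(K2O) = 94.195 g/mol.
Moles K2O per formula unit = 0.11 K ÷ 2 = 0.0550.
K2O fraction = (0.0550 × 94.195) / 263.991 = 5.181/263.991 = 0.0196.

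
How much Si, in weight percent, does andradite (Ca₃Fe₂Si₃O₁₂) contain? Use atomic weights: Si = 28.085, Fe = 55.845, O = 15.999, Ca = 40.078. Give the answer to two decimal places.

Molar mass of Ca₃Fe₂Si₃O₁₂: 3·40.078 + 2·55.845 + 3·28.085 + 12·15.999 = 508.167 g/mol.
Mass of Si per formula unit: 3 × 28.085 = 84.255 g.
Weight fraction Si = 84.255 / 508.167 = 0.1658.

16.58 weight percent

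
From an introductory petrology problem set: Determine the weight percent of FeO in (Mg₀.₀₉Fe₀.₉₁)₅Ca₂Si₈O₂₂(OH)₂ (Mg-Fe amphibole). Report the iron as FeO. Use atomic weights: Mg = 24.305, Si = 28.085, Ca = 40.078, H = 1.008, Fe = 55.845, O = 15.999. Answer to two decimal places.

Molar mass of (Mg₀.₀₉Fe₀.₉₁)₅Ca₂Si₈O₂₂(OH)₂ = 0.45·24.305 + 4.55·55.845 + 2·40.078 + 8·28.085 + 24·15.999 + 2·1.008 = 955.860 g/mol.
Each formula unit contains 4.55 Fe, equivalent to 4.55/1 = 4.5500 mol FeO.
M(FeO) = 1×55.845 + 1×15.999 = 71.844 g/mol.
Mass of FeO per formula unit = 4.5500 × 71.844 = 326.890 g.
FeO wt% = 326.890 / 955.860 × 100 = 34.20%.

34.20 wt%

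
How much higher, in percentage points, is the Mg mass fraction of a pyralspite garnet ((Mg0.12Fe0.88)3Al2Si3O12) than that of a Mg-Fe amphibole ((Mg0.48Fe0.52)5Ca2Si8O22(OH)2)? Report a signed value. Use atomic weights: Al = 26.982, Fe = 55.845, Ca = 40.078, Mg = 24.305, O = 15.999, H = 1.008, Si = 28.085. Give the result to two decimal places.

Mg in (Mg0.12Fe0.88)3Al2Si3O12: molar mass 486.388 g/mol; 0.36×24.305 = 8.750 g → 1.80 wt%.
Mg in (Mg0.48Fe0.52)5Ca2Si8O22(OH)2: molar mass 894.357 g/mol; 2.40×24.305 = 58.332 g → 6.52 wt%.
Difference = 1.80 − 6.52 = -4.72 percentage points.

-4.72 percentage points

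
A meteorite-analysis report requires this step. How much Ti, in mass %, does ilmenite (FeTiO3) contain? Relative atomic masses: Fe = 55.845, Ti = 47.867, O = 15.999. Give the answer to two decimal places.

31.55 mass %

Molar mass of FeTiO3: 1×55.845 + 1×47.867 + 3×15.999 = 151.709 g/mol.
Mass of Ti per formula unit: 1 × 47.867 = 47.867 g.
Weight fraction Ti = 47.867 / 151.709 = 0.3155.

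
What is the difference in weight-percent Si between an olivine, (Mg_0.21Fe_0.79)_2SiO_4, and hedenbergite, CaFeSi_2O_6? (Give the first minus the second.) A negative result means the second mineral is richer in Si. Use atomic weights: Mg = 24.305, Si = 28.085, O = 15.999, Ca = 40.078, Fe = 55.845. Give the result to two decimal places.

M((Mg_0.21Fe_0.79)_2SiO_4) = 190.524 g/mol, so wt% Si = 28.085/190.524 × 100 = 14.74%.
M(CaFeSi_2O_6) = 248.087 g/mol, so wt% Si = 56.170/248.087 × 100 = 22.64%.
14.74 − 22.64 = -7.90 pp.

-7.90 percentage points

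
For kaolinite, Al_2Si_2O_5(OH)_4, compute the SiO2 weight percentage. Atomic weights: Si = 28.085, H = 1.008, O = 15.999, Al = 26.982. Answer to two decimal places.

Formula mass = 258.157 g/mol.
2 Si → 2.0000 mol SiO2 per formula unit; M(SiO2) = 60.083, so SiO2 mass = 120.166 g.
120.166/258.157 × 100 = 46.55 wt%.

46.55 wt%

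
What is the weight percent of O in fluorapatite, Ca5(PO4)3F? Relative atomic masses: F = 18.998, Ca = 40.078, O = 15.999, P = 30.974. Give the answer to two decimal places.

38.07 weight percent

M(Ca5(PO4)3F) = 504.298 g/mol.
O contributes 12 × 15.999 = 191.988 g per mole.
191.988/504.298 = 0.3807 → 38.07%.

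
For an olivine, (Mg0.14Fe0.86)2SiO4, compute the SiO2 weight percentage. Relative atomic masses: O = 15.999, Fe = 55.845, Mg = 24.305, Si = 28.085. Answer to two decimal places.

30.82 wt%

Molar mass of (Mg0.14Fe0.86)2SiO4 = 0.28×24.305 + 1.72×55.845 + 1×28.085 + 4×15.999 = 194.940 g/mol.
Each formula unit contains 1 Si, equivalent to 1/1 = 1.0000 mol SiO2.
M(SiO2) = 1×28.085 + 2×15.999 = 60.083 g/mol.
Mass of SiO2 per formula unit = 1.0000 × 60.083 = 60.083 g.
SiO2 wt% = 60.083 / 194.940 × 100 = 30.82%.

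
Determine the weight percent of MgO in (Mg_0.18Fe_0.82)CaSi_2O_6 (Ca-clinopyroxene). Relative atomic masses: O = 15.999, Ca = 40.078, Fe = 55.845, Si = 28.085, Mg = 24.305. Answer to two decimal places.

2.99 wt%

M((Mg_0.18Fe_0.82)CaSi_2O_6) = 242.410 g/mol; M(MgO) = 40.304 g/mol.
Moles MgO per formula unit = 0.18 Mg ÷ 1 = 0.1800.
MgO fraction = (0.1800 × 40.304) / 242.410 = 7.255/242.410 = 0.0299.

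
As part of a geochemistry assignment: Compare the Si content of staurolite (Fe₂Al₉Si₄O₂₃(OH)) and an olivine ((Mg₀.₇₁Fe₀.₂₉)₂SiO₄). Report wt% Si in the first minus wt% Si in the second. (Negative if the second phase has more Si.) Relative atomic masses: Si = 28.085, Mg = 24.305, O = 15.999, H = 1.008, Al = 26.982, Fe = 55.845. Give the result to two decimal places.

M(Fe₂Al₉Si₄O₂₃(OH)) = 851.852 g/mol, so wt% Si = 112.340/851.852 × 100 = 13.19%.
M((Mg₀.₇₁Fe₀.₂₉)₂SiO₄) = 158.984 g/mol, so wt% Si = 28.085/158.984 × 100 = 17.67%.
13.19 − 17.67 = -4.48 pp.

-4.48 percentage points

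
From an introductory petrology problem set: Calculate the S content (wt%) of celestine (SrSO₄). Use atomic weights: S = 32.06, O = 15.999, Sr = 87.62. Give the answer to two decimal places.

17.45 wt%

M(SrSO₄) = 183.676 g/mol.
S contributes 1 × 32.06 = 32.060 g per mole.
32.060/183.676 = 0.1745 → 17.45%.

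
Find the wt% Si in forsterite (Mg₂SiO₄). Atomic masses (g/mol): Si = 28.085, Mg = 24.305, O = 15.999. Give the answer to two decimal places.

19.96 mass %

Molar mass of Mg₂SiO₄: 2*24.305 + 1*28.085 + 4*15.999 = 140.691 g/mol.
Mass of Si per formula unit: 1 × 28.085 = 28.085 g.
Weight fraction Si = 28.085 / 140.691 = 0.1996.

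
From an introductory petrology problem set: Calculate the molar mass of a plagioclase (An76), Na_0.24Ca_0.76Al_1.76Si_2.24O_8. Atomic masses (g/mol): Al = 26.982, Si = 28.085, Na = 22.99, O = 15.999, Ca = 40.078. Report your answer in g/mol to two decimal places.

274.37 g/mol

The formula mass is the sum 0.24·22.99 + 0.76·40.078 + 1.76·26.982 + 2.24·28.085 + 8·15.999.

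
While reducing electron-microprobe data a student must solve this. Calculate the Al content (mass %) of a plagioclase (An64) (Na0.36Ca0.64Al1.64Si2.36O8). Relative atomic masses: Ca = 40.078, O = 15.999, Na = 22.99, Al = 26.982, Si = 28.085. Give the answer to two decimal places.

16.24 mass %

Formula mass = 0.36·22.99 + 0.64·40.078 + 1.64·26.982 + 2.36·28.085 + 8·15.999 = 272.449 g/mol, of which 44.250 g is Al.
So Al makes up 44.250/272.449 = 0.1624 of the mass, i.e. 16.24%.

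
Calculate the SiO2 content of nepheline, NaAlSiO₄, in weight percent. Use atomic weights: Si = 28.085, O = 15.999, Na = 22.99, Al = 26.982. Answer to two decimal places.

M(NaAlSiO₄) = 142.053 g/mol; M(SiO2) = 60.083 g/mol.
Moles SiO2 per formula unit = 1 Si ÷ 1 = 1.0000.
SiO2 fraction = (1.0000 × 60.083) / 142.053 = 60.083/142.053 = 0.4230.

42.30 wt%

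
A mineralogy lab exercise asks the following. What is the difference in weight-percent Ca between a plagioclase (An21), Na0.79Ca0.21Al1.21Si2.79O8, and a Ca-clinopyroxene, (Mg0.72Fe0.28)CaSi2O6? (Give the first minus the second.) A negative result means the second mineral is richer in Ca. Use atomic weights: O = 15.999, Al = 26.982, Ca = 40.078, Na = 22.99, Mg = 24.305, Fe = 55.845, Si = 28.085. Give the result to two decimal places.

M(Na0.79Ca0.21Al1.21Si2.79O8) = 265.576 g/mol, so wt% Ca = 8.416/265.576 × 100 = 3.17%.
M((Mg0.72Fe0.28)CaSi2O6) = 225.378 g/mol, so wt% Ca = 40.078/225.378 × 100 = 17.78%.
3.17 − 17.78 = -14.61 pp.

-14.61 percentage points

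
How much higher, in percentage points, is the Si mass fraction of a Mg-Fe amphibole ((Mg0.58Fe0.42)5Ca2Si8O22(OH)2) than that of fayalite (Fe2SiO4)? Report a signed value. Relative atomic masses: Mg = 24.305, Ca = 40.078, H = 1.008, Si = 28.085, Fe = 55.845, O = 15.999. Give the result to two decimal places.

11.79 percentage points

First mineral: 224.680 g Si in 878.587 g formula = 25.57 wt% Si.
Second mineral: 28.085 g Si in 203.771 g formula = 13.78 wt% Si.
25.57% − 13.78% gives a difference of 11.79 percentage points.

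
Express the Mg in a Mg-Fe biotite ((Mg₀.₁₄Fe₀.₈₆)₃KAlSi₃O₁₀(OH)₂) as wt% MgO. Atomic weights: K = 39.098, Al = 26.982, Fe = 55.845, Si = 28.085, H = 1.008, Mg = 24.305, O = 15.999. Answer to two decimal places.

Formula mass = 498.627 g/mol.
0.42 Mg → 0.4200 mol MgO per formula unit; M(MgO) = 40.304, so MgO mass = 16.928 g.
16.928/498.627 × 100 = 3.39 wt%.

3.39 wt%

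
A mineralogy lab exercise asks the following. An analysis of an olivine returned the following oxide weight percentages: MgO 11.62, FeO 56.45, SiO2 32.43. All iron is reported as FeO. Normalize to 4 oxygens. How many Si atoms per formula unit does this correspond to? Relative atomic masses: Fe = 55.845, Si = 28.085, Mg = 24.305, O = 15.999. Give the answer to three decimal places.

1.003 Si apfu

MgO: 11.62/40.304 = 0.28831 mol → 0.28831 mol Mg, 0.28831 mol O.
FeO: 56.45/71.844 = 0.78573 mol → 0.78573 mol Fe, 0.78573 mol O.
SiO2: 32.43/60.083 = 0.53975 mol → 0.53975 mol Si, 1.07950 mol O.
Total oxygen = 2.15354 mol. Normalization factor = 4/2.15354 = 1.85741.
Si per 4 O = 0.53975 × 1.85741 = 1.003.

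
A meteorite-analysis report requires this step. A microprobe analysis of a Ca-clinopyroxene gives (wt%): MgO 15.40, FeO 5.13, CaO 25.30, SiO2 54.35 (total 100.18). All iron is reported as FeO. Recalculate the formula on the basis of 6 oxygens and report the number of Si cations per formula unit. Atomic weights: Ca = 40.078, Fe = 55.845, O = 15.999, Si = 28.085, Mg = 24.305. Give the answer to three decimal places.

2.000 Si apfu

15.40 wt% MgO ÷ 40.304 g/mol = 0.38210 mol, giving 0.38210 Mg and 0.38210 O.
5.13 wt% FeO ÷ 71.844 g/mol = 0.07140 mol, giving 0.07140 Fe and 0.07140 O.
25.30 wt% CaO ÷ 56.077 g/mol = 0.45117 mol, giving 0.45117 Ca and 0.45117 O.
54.35 wt% SiO2 ÷ 60.083 g/mol = 0.90458 mol, giving 0.90458 Si and 1.80916 O.
Oxygen sums to 2.71383; scaling by 6/2.71383 = 2.21090 puts the formula on 6 O.
Si: 0.90458 × 2.21090 = 2.000 atoms per formula unit.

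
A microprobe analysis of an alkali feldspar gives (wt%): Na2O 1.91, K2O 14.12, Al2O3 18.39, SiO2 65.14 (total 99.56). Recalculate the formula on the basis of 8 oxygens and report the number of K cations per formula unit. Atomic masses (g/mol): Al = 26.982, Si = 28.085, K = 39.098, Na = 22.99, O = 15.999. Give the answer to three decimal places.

1.91 wt% Na2O ÷ 61.979 g/mol = 0.03082 mol, giving 0.06164 Na and 0.03082 O.
14.12 wt% K2O ÷ 94.195 g/mol = 0.14990 mol, giving 0.29980 K and 0.14990 O.
18.39 wt% Al2O3 ÷ 101.961 g/mol = 0.18036 mol, giving 0.36072 Al and 0.54108 O.
65.14 wt% SiO2 ÷ 60.083 g/mol = 1.08417 mol, giving 1.08417 Si and 2.16834 O.
Oxygen sums to 2.89014; scaling by 8/2.89014 = 2.76803 puts the formula on 8 O.
K: 0.29980 × 2.76803 = 0.830 atoms per formula unit.

0.830 K apfu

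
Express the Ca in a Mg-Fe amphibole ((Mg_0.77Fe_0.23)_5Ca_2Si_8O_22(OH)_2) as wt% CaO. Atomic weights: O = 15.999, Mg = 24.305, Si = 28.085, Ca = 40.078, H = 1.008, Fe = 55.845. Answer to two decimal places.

Formula mass = 848.624 g/mol.
2 Ca → 2.0000 mol CaO per formula unit; M(CaO) = 56.077, so CaO mass = 112.154 g.
112.154/848.624 × 100 = 13.22 wt%.

13.22 wt%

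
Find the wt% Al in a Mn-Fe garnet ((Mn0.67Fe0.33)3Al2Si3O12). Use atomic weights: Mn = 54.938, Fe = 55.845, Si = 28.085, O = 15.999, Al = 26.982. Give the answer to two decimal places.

10.88 weight percent

M((Mn0.67Fe0.33)3Al2Si3O12) = 495.919 g/mol.
Al contributes 2 × 26.982 = 53.964 g per mole.
53.964/495.919 = 0.1088 → 10.88%.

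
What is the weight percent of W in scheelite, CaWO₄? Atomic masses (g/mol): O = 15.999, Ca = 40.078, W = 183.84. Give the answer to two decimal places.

M(CaWO₄) = 287.914 g/mol.
W contributes 1 × 183.84 = 183.840 g per mole.
183.840/287.914 = 0.6385 → 63.85%.

63.85 wt%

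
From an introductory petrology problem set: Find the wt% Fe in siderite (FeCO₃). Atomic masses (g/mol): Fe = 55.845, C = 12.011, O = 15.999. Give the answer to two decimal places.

48.20 weight percent

Molar mass of FeCO₃: 1*55.845 + 1*12.011 + 3*15.999 = 115.853 g/mol.
Mass of Fe per formula unit: 1 × 55.845 = 55.845 g.
Weight fraction Fe = 55.845 / 115.853 = 0.4820.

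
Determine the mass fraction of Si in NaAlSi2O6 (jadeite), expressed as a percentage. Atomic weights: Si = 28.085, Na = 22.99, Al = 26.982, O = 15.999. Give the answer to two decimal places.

Molar mass of NaAlSi2O6: 1·22.99 + 1·26.982 + 2·28.085 + 6·15.999 = 202.136 g/mol.
Mass of Si per formula unit: 2 × 28.085 = 56.170 g.
Weight fraction Si = 56.170 / 202.136 = 0.2779.

27.79 wt%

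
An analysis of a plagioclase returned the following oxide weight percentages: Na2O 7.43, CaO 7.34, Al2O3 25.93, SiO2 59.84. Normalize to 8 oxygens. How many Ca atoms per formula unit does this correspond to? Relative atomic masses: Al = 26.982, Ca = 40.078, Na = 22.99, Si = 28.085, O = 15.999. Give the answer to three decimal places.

0.348 Ca apfu

Na2O (M=61.979): mol = 0.11988; Na = 0.23976, O = 0.11988.
CaO (M=56.077): mol = 0.13089; Ca = 0.13089, O = 0.13089.
Al2O3 (M=101.961): mol = 0.25431; Al = 0.50862, O = 0.76293.
SiO2 (M=60.083): mol = 0.99596; Si = 0.99596, O = 1.99192.
ΣO = 3.00562; factor = 8/ΣO = 2.66168.
Ca apfu = 0.13089 × 2.66168 = 0.348.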